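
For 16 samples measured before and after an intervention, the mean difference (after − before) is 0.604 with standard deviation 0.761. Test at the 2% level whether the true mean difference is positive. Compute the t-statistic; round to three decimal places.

H0: μ_d = 0; H1: μ_d > 0 (paired t-test on the differences, right-tailed).
t = d̄/(s_d/√n) = 0.604/(0.761/√16) = 3.175
df = n − 1 = 15
p-value = P(T ≥ 3.175) ≈ 0.003
Since p ≈ 0.003 < α = 0.02, reject H0; the data support H1.

3.175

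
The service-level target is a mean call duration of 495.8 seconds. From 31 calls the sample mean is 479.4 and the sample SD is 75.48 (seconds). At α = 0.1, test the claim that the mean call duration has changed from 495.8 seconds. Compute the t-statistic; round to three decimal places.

-1.210

H0: μ = 495.8; H1: μ ≠ 495.8 (one-sample t-test, two-sided).
t = (x̄ − μ₀)/(s/√n) = (479.4 − 495.8)/(75.48/√31) = -1.210
df = n − 1 = 30
Two-sided p-value ≈ 0.2358
Since p ≈ 0.2358 > α = 0.1, fail to reject H0; the evidence is not statistically significant.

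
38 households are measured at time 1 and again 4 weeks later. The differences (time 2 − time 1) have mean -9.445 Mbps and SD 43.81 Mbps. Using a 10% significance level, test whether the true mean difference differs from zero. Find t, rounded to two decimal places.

H0: μ_d = 0; H1: μ_d ≠ 0 (paired t-test on the differences, two-sided).
t = d̄/(s_d/√n) = -9.445/(43.81/√38) = -1.33
df = n − 1 = 37
Two-sided p-value ≈ 0.1920
Since p ≈ 0.1920 > α = 0.1, fail to reject H0; the evidence is not statistically significant.

-1.33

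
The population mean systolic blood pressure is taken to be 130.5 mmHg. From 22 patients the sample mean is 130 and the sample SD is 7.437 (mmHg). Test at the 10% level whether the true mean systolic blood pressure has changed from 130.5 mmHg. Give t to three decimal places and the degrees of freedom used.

H0: μ = 130.5; H1: μ ≠ 130.5 (one-sample t-test, two-sided).
t = (x̄ − μ₀)/(s/√n) = (130 − 130.5)/(7.437/√22) = -0.315
df = n − 1 = 21
Two-sided p-value ≈ 0.756
Since p ≈ 0.756 > α = 0.1, fail to reject H0; the data do not provide sufficient evidence against H0.

t = -0.315, df = 21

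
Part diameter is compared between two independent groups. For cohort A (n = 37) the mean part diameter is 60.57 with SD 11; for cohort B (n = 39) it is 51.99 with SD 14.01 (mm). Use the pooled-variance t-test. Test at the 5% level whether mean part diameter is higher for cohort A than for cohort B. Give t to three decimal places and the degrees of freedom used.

t = 2.959, df = 74

Let group 1 = cohort A, group 2 = cohort B. H0: μ_1 = μ_2; H1: μ_1 > μ_2 (two-sample pooled-variance t-test, right-tailed).
s_p² = [(37−1)·11² + (39−1)·14.01²]/(37+39−2) = 159.657
t = (60.57 − 51.99)/√[159.657·(1/37 + 1/39)] = 2.959
df = n₁ + n₂ − 2 = 74
p-value = P(T ≥ 2.959) ≈ 0.0021
Since p ≈ 0.0021 < α = 0.05, reject H0; the evidence is statistically significant.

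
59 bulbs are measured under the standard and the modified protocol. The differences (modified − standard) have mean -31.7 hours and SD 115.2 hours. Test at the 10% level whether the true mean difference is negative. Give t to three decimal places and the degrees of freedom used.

t = -2.114, df = 58

H0: μ_d = 0; H1: μ_d < 0 (paired t-test on the differences, left-tailed).
t = d̄/(s_d/√n) = -31.7/(115.2/√59) = -2.114
df = n − 1 = 58
p-value = P(T ≤ -2.114) ≈ 0.019
Since p ≈ 0.019 < α = 0.1, reject H0; the data support H1.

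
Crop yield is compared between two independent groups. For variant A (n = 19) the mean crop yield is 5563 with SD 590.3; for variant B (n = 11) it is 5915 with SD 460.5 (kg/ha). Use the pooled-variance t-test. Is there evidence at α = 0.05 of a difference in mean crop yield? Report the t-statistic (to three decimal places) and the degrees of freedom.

t = -1.697, df = 28

Let group 1 = variant A, group 2 = variant B. H0: μ_1 = μ_2; H1: μ_1 ≠ μ_2 (two-sample pooled-variance t-test, two-sided).
s_p² = [(19−1)·590.3² + (11−1)·460.5²]/(19+11−2) = 299742
t = (5563 − 5915)/√[299742·(1/19 + 1/11)] = -1.697
df = n₁ + n₂ − 2 = 28
Two-sided p-value ≈ 0.1008
Since p ≈ 0.1008 > α = 0.05, fail to reject H0; the evidence is not statistically significant.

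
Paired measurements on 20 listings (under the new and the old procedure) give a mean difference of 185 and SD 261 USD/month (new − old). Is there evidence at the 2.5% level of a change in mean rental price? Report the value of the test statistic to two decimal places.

H0: μ_d = 0; H1: μ_d ≠ 0 (paired t-test on the differences, two-sided).
t = d̄/(s_d/√n) = 185/(261/√20) = 3.17
df = n − 1 = 19
Two-sided p-value ≈ 0.0050
Since p ≈ 0.0050 < α = 0.025, reject H0; the data support H1.

3.17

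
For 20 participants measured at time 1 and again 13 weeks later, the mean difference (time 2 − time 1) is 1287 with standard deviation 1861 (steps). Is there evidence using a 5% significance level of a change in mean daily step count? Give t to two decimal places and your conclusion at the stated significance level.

t = 3.09; reject H0

H0: μ_d = 0; H1: μ_d ≠ 0 (paired t-test on the differences, two-sided).
t = d̄/(s_d/√n) = 1287/(1861/√20) = 3.09
df = n − 1 = 19
Two-sided p-value ≈ 0.0060
Since p ≈ 0.0060 < α = 0.05, reject H0; the evidence is statistically significant.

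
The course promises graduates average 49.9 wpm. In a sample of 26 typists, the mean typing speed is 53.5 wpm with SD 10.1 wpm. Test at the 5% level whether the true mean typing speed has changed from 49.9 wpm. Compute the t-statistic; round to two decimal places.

H0: μ = 49.9; H1: μ ≠ 49.9 (one-sample t-test, two-sided).
t = (x̄ − μ₀)/(s/√n) = (53.5 − 49.9)/(10.1/√26) = 1.82
df = n − 1 = 25
Two-sided p-value ≈ 0.0812
Since p ≈ 0.0812 > α = 0.05, fail to reject H0; the data do not provide sufficient evidence against H0.

1.82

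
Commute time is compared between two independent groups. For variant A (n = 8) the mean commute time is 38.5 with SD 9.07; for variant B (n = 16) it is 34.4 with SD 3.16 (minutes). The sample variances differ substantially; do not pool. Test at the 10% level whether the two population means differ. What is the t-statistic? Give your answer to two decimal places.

Let group 1 = variant A, group 2 = variant B. H0: μ_1 = μ_2; H1: μ_1 ≠ μ_2 (Welch's two-sample t-test, two-sided).
t = (x̄_1 − x̄_2)/√(s_1²/n_1 + s_2²/n_2) = (38.5 − 34.4)/√(9.07²/8 + 3.16²/16) = 1.24
Welch–Satterthwaite df ≈ 7.86
Two-sided p-value ≈ 0.2502
Since p ≈ 0.2502 > α = 0.1, fail to reject H0; the evidence is not statistically significant.

1.24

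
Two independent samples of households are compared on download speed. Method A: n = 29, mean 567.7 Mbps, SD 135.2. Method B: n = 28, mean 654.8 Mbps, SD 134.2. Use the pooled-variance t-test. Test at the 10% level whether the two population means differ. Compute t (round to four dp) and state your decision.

t = -2.4404; reject H0

Let group 1 = method A, group 2 = method B. H0: μ_1 = μ_2; H1: μ_1 ≠ μ_2 (two-sample pooled-variance t-test, two-sided).
s_p² = [(29−1)·135.2² + (28−1)·134.2²]/(29+28−2) = 18146.8
t = (567.7 − 654.8)/√[18146.8·(1/29 + 1/28)] = -2.4404
df = n₁ + n₂ − 2 = 55
Two-sided p-value ≈ 0.0179
Since p ≈ 0.0179 < α = 0.1, reject H0; the evidence is statistically significant.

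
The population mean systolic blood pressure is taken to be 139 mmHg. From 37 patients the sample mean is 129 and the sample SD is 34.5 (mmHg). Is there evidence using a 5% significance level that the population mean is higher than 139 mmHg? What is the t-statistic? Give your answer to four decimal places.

H0: μ = 139; H1: μ > 139 (one-sample t-test, right-tailed).
t = (x̄ − μ₀)/(s/√n) = (129 − 139)/(34.5/√37) = -1.7631
df = n − 1 = 36
p-value = P(T ≥ -1.7631) ≈ 0.9568
Since p ≈ 0.9568 > α = 0.05, fail to reject H0; the evidence is not statistically significant.

-1.7631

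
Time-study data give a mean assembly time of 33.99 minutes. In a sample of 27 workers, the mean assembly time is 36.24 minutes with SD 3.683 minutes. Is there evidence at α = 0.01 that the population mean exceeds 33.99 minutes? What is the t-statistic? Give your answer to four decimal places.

3.1744

H0: μ = 33.99; H1: μ > 33.99 (one-sample t-test, right-tailed).
t = (x̄ − μ₀)/(s/√n) = (36.24 − 33.99)/(3.683/√27) = 3.1744
df = n − 1 = 26
p-value = P(T ≥ 3.1744) ≈ 0.002
Since p ≈ 0.002 < α = 0.01, reject H0; the data support H1.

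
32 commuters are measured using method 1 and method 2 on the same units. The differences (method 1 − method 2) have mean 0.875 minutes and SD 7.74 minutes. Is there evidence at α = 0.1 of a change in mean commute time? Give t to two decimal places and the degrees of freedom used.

H0: μ_d = 0; H1: μ_d ≠ 0 (paired t-test on the differences, two-sided).
t = d̄/(s_d/√n) = 0.875/(7.74/√32) = 0.64
df = n − 1 = 31
Two-sided p-value ≈ 0.5272
Since p ≈ 0.5272 > α = 0.1, fail to reject H0; the evidence is not statistically significant.

t = 0.64, df = 31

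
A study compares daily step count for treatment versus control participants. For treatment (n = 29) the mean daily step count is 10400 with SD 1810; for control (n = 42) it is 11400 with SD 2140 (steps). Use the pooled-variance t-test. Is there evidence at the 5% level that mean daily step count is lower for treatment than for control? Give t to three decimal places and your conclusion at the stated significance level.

Let group 1 = treatment, group 2 = control. H0: μ_1 = μ_2; H1: μ_1 < μ_2 (two-sample pooled-variance t-test, left-tailed).
s_p² = [(29−1)·1810² + (42−1)·2140²]/(29+42−2) = 4050640
t = (10400 − 11400)/√[4050640·(1/29 + 1/42)] = -2.058
df = n₁ + n₂ − 2 = 69
p-value = P(T ≤ -2.058) ≈ 0.0217
Since p ≈ 0.0217 < α = 0.05, reject H0; the evidence is statistically significant.

t = -2.058; reject H0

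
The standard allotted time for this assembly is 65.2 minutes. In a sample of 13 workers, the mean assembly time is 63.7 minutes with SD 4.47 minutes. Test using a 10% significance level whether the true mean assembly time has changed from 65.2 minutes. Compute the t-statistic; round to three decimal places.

H0: μ = 65.2; H1: μ ≠ 65.2 (one-sample t-test, two-sided).
t = (x̄ − μ₀)/(s/√n) = (63.7 − 65.2)/(4.47/√13) = -1.210
df = n − 1 = 12
Two-sided p-value ≈ 0.2496
Since p ≈ 0.2496 > α = 0.1, fail to reject H0; the data do not provide sufficient evidence against H0.

-1.210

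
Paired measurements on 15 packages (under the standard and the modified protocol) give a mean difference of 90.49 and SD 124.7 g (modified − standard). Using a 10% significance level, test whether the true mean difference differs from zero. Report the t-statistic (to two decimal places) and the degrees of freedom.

H0: μ_d = 0; H1: μ_d ≠ 0 (paired t-test on the differences, two-sided).
t = d̄/(s_d/√n) = 90.49/(124.7/√15) = 2.81
df = n − 1 = 14
Two-sided p-value ≈ 0.0139
Since p ≈ 0.0139 < α = 0.1, reject H0; the data support H1.

t = 2.81, df = 14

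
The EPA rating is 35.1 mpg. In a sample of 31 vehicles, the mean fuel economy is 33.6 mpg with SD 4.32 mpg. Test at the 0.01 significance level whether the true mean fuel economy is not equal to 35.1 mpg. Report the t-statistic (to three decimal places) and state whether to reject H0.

H0: μ = 35.1; H1: μ ≠ 35.1 (one-sample t-test, two-sided).
t = (x̄ − μ₀)/(s/√n) = (33.6 − 35.1)/(4.32/√31) = -1.933
df = n − 1 = 30
Two-sided p-value ≈ 0.063
Since p ≈ 0.063 > α = 0.01, fail to reject H0; the evidence is not statistically significant.

t = -1.933; fail to reject H0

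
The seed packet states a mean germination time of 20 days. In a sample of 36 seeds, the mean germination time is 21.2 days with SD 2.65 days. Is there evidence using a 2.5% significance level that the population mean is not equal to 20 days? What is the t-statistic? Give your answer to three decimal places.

2.717

H0: μ = 20; H1: μ ≠ 20 (one-sample t-test, two-sided).
t = (x̄ − μ₀)/(s/√n) = (21.2 − 20)/(2.65/√36) = 2.717
df = n − 1 = 35
Two-sided p-value ≈ 0.010
Since p ≈ 0.010 < α = 0.025, reject H0; the data support H1.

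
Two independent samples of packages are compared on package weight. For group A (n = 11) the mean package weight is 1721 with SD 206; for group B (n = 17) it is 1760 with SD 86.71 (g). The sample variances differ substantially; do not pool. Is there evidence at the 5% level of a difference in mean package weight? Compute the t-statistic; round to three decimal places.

-0.595

Let group 1 = group A, group 2 = group B. H0: μ_1 = μ_2; H1: μ_1 ≠ μ_2 (Welch's two-sample t-test, two-sided).
t = (x̄_1 − x̄_2)/√(s_1²/n_1 + s_2²/n_2) = (1721 − 1760)/√(206²/11 + 86.71²/17) = -0.595
Welch–Satterthwaite df ≈ 12.32
Two-sided p-value ≈ 0.563
Since p ≈ 0.563 > α = 0.05, fail to reject H0; the data do not provide sufficient evidence against H0.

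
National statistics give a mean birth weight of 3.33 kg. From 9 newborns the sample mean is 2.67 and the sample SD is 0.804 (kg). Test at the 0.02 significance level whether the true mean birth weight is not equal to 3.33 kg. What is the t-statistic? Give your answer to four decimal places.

H0: μ = 3.33; H1: μ ≠ 3.33 (one-sample t-test, two-sided).
t = (x̄ − μ₀)/(s/√n) = (2.67 − 3.33)/(0.804/√9) = -2.4627
df = n − 1 = 8
Two-sided p-value ≈ 0.0392
Since p ≈ 0.0392 > α = 0.02, fail to reject H0; the data do not provide sufficient evidence against H0.

-2.4627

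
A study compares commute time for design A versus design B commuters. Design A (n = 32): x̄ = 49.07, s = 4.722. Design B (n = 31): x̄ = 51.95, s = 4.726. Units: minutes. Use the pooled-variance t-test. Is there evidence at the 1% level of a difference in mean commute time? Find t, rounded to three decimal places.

Let group 1 = design A, group 2 = design B. H0: μ_1 = μ_2; H1: μ_1 ≠ μ_2 (two-sample pooled-variance t-test, two-sided).
s_p² = [(32−1)·4.722² + (31−1)·4.726²]/(32+31−2) = 22.3159
t = (49.07 − 51.95)/√[22.3159·(1/32 + 1/31)] = -2.419
df = n₁ + n₂ − 2 = 61
Two-sided p-value ≈ 0.0186
Since p ≈ 0.0186 > α = 0.01, fail to reject H0; the data do not provide sufficient evidence against H0.

-2.419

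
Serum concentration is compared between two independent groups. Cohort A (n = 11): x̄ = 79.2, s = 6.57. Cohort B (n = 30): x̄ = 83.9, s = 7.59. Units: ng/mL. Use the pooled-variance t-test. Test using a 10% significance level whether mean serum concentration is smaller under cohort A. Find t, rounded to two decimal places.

-1.82

Let group 1 = cohort A, group 2 = cohort B. H0: μ_1 = μ_2; H1: μ_1 < μ_2 (two-sample pooled-variance t-test, left-tailed).
s_p² = [(11−1)·6.57² + (30−1)·7.59²]/(11+30−2) = 53.9047
t = (79.2 − 83.9)/√[53.9047·(1/11 + 1/30)] = -1.82
df = n₁ + n₂ − 2 = 39
p-value = P(T ≤ -1.82) ≈ 0.039
Since p ≈ 0.039 < α = 0.1, reject H0; the data support H1.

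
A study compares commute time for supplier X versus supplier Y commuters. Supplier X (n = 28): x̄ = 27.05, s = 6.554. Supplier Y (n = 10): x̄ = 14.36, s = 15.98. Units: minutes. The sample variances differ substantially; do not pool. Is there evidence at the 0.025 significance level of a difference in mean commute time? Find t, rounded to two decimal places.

Let group 1 = supplier X, group 2 = supplier Y. H0: μ_1 = μ_2; H1: μ_1 ≠ μ_2 (Welch's two-sample t-test, two-sided).
t = (x̄_1 − x̄_2)/√(s_1²/n_1 + s_2²/n_2) = (27.05 − 14.36)/√(6.554²/28 + 15.98²/10) = 2.44
Welch–Satterthwaite df ≈ 10.10
Two-sided p-value ≈ 0.0347
Since p ≈ 0.0347 > α = 0.025, fail to reject H0; the data do not provide sufficient evidence against H0.

2.44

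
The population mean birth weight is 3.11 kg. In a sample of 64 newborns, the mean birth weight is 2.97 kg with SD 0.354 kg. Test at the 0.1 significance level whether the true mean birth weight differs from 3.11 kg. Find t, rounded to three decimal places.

H0: μ = 3.11; H1: μ ≠ 3.11 (one-sample t-test, two-sided).
t = (x̄ − μ₀)/(s/√n) = (2.97 − 3.11)/(0.354/√64) = -3.164
df = n − 1 = 63
Two-sided p-value ≈ 0.002
Since p ≈ 0.002 < α = 0.1, reject H0; the data support H1.

-3.164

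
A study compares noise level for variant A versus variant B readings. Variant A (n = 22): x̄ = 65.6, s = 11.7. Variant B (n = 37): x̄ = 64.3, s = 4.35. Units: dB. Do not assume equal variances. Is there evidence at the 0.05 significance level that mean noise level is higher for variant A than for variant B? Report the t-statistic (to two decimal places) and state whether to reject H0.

t = 0.50; fail to reject H0

Let group 1 = variant A, group 2 = variant B. H0: μ_1 = μ_2; H1: μ_1 > μ_2 (Welch's two-sample t-test, right-tailed).
t = (x̄_1 − x̄_2)/√(s_1²/n_1 + s_2²/n_2) = (65.6 − 64.3)/√(11.7²/22 + 4.35²/37) = 0.50
Welch–Satterthwaite df ≈ 24.50
p-value = P(T ≥ 0.50) ≈ 0.310
Since p ≈ 0.310 > α = 0.05, fail to reject H0; the data do not provide sufficient evidence against H0.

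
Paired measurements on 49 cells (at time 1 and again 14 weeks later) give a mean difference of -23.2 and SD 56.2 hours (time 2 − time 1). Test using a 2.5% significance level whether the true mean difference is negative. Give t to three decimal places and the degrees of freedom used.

H0: μ_d = 0; H1: μ_d < 0 (paired t-test on the differences, left-tailed).
t = d̄/(s_d/√n) = -23.2/(56.2/√49) = -2.890
df = n − 1 = 48
p-value = P(T ≤ -2.890) ≈ 0.0029
Since p ≈ 0.0029 < α = 0.025, reject H0; the evidence is statistically significant.

t = -2.890, df = 48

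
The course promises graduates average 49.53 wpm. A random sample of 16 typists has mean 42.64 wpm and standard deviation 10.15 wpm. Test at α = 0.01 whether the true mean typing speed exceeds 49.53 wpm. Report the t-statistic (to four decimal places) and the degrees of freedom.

H0: μ = 49.53; H1: μ > 49.53 (one-sample t-test, right-tailed).
t = (x̄ − μ₀)/(s/√n) = (42.64 − 49.53)/(10.15/√16) = -2.7153
df = n − 1 = 15
p-value = P(T ≥ -2.7153) ≈ 0.992
Since p ≈ 0.992 > α = 0.01, fail to reject H0; the data do not provide sufficient evidence against H0.

t = -2.7153, df = 15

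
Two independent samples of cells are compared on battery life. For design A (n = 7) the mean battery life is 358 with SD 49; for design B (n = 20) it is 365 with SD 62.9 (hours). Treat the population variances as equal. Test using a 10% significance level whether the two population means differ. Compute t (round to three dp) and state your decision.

Let group 1 = design A, group 2 = design B. H0: μ_1 = μ_2; H1: μ_1 ≠ μ_2 (two-sample pooled-variance t-test, two-sided).
s_p² = [(7−1)·49² + (20−1)·62.9²]/(7+20−2) = 3583.11
t = (358 − 365)/√[3583.11·(1/7 + 1/20)] = -0.266
df = n₁ + n₂ − 2 = 25
Two-sided p-value ≈ 0.792
Since p ≈ 0.792 > α = 0.1, fail to reject H0; the data do not provide sufficient evidence against H0.

t = -0.266; fail to reject H0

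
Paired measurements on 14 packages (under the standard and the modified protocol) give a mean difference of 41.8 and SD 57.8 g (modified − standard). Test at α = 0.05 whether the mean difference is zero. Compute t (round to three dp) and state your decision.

H0: μ_d = 0; H1: μ_d ≠ 0 (paired t-test on the differences, two-sided).
t = d̄/(s_d/√n) = 41.8/(57.8/√14) = 2.706
df = n − 1 = 13
Two-sided p-value ≈ 0.0180
Since p ≈ 0.0180 < α = 0.05, reject H0; the evidence is statistically significant.

t = 2.706; reject H0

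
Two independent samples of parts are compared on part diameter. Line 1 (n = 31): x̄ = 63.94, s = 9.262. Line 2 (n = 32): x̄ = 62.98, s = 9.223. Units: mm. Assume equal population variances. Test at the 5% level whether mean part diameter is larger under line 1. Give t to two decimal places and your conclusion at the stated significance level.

Let group 1 = line 1, group 2 = line 2. H0: μ_1 = μ_2; H1: μ_1 > μ_2 (two-sample pooled-variance t-test, right-tailed).
s_p² = [(31−1)·9.262² + (32−1)·9.223²]/(31+32−2) = 85.4183
t = (63.94 − 62.98)/√[85.4183·(1/31 + 1/32)] = 0.41
df = n₁ + n₂ − 2 = 61
p-value = P(T ≥ 0.41) ≈ 0.341
Since p ≈ 0.341 > α = 0.05, fail to reject H0; the evidence is not statistically significant.

t = 0.41; fail to reject H0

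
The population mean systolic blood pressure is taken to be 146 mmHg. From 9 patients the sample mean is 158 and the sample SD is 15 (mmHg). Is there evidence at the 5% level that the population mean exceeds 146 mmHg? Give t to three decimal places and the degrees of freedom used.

H0: μ = 146; H1: μ > 146 (one-sample t-test, right-tailed).
t = (x̄ − μ₀)/(s/√n) = (158 − 146)/(15/√9) = 2.400
df = n − 1 = 8
p-value = P(T ≥ 2.400) ≈ 0.022
Since p ≈ 0.022 < α = 0.05, reject H0; the data support H1.

t = 2.400, df = 8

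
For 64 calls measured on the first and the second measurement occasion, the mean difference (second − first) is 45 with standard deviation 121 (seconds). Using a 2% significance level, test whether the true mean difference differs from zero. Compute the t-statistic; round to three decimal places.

H0: μ_d = 0; H1: μ_d ≠ 0 (paired t-test on the differences, two-sided).
t = d̄/(s_d/√n) = 45/(121/√64) = 2.975
df = n − 1 = 63
Two-sided p-value ≈ 0.004
Since p ≈ 0.004 < α = 0.02, reject H0; the evidence is statistically significant.

2.975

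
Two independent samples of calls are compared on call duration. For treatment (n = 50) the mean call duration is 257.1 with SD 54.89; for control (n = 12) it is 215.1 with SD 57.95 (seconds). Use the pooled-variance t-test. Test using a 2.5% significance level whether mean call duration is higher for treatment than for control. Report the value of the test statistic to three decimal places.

2.356

Let group 1 = treatment, group 2 = control. H0: μ_1 = μ_2; H1: μ_1 > μ_2 (two-sample pooled-variance t-test, right-tailed).
s_p² = [(50−1)·54.89² + (12−1)·57.95²]/(50+12−2) = 3076.22
t = (257.1 − 215.1)/√[3076.22·(1/50 + 1/12)] = 2.356
df = n₁ + n₂ − 2 = 60
p-value = P(T ≥ 2.356) ≈ 0.011
Since p ≈ 0.011 < α = 0.025, reject H0; the evidence is statistically significant.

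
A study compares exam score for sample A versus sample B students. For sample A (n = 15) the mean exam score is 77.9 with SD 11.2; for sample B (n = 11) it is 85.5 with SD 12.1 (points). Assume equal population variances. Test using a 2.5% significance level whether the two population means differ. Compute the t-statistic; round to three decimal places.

Let group 1 = sample A, group 2 = sample B. H0: μ_1 = μ_2; H1: μ_1 ≠ μ_2 (two-sample pooled-variance t-test, two-sided).
s_p² = [(15−1)·11.2² + (11−1)·12.1²]/(15+11−2) = 134.177
t = (77.9 − 85.5)/√[134.177·(1/15 + 1/11)] = -1.653
df = n₁ + n₂ − 2 = 24
Two-sided p-value ≈ 0.111
Since p ≈ 0.111 > α = 0.025, fail to reject H0; the evidence is not statistically significant.

-1.653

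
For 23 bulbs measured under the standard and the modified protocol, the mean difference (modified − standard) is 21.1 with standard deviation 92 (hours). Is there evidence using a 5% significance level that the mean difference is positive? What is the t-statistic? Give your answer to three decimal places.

H0: μ_d = 0; H1: μ_d > 0 (paired t-test on the differences, right-tailed).
t = d̄/(s_d/√n) = 21.1/(92/√23) = 1.100
df = n − 1 = 22
p-value = P(T ≥ 1.100) ≈ 0.1416
Since p ≈ 0.1416 > α = 0.05, fail to reject H0; the data do not provide sufficient evidence against H0.

1.100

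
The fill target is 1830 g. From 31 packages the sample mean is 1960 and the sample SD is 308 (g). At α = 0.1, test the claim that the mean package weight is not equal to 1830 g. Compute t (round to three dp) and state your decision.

H0: μ = 1830; H1: μ ≠ 1830 (one-sample t-test, two-sided).
t = (x̄ − μ₀)/(s/√n) = (1960 − 1830)/(308/√31) = 2.350
df = n − 1 = 30
Two-sided p-value ≈ 0.026
Since p ≈ 0.026 < α = 0.1, reject H0; the data support H1.

t = 2.350; reject H0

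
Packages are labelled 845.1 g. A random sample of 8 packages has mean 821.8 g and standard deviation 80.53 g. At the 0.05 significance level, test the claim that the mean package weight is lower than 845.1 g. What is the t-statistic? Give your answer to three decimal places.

-0.818

H0: μ = 845.1; H1: μ < 845.1 (one-sample t-test, left-tailed).
t = (x̄ − μ₀)/(s/√n) = (821.8 − 845.1)/(80.53/√8) = -0.818
df = n − 1 = 7
p-value = P(T ≤ -0.818) ≈ 0.2201
Since p ≈ 0.2201 > α = 0.05, fail to reject H0; the evidence is not statistically significant.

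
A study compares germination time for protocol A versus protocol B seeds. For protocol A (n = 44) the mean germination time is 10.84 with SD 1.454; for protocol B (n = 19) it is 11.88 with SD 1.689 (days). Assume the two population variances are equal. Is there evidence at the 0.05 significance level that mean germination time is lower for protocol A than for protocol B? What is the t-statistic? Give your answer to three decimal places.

Let group 1 = protocol A, group 2 = protocol B. H0: μ_1 = μ_2; H1: μ_1 < μ_2 (two-sample pooled-variance t-test, left-tailed).
s_p² = [(44−1)·1.454² + (19−1)·1.689²]/(44+19−2) = 2.33207
t = (10.84 − 11.88)/√[2.33207·(1/44 + 1/19)] = -2.481
df = n₁ + n₂ − 2 = 61
p-value = P(T ≤ -2.481) ≈ 0.0079
Since p ≈ 0.0079 < α = 0.05, reject H0; the data support H1.

-2.481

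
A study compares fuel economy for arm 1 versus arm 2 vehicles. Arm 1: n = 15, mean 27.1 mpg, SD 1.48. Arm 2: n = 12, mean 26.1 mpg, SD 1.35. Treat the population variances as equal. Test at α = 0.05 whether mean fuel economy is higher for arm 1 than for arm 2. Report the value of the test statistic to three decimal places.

1.813

Let group 1 = arm 1, group 2 = arm 2. H0: μ_1 = μ_2; H1: μ_1 > μ_2 (two-sample pooled-variance t-test, right-tailed).
s_p² = [(15−1)·1.48² + (12−1)·1.35²]/(15+12−2) = 2.02852
t = (27.1 − 26.1)/√[2.02852·(1/15 + 1/12)] = 1.813
df = n₁ + n₂ − 2 = 25
p-value = P(T ≥ 1.813) ≈ 0.041
Since p ≈ 0.041 < α = 0.05, reject H0; the data support H1.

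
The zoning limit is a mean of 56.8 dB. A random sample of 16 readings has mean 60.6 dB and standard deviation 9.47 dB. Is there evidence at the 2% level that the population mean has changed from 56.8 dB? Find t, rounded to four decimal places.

H0: μ = 56.8; H1: μ ≠ 56.8 (one-sample t-test, two-sided).
t = (x̄ − μ₀)/(s/√n) = (60.6 − 56.8)/(9.47/√16) = 1.6051
df = n − 1 = 15
Two-sided p-value ≈ 0.1293
Since p ≈ 0.1293 > α = 0.02, fail to reject H0; the data do not provide sufficient evidence against H0.

1.6051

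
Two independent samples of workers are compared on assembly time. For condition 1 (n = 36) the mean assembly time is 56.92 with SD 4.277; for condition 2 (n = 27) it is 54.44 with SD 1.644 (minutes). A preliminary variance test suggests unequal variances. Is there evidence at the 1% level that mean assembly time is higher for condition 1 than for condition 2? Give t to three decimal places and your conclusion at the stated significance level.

t = 3.180; reject H0

Let group 1 = condition 1, group 2 = condition 2. H0: μ_1 = μ_2; H1: μ_1 > μ_2 (Welch's two-sample t-test, right-tailed).
t = (x̄_1 − x̄_2)/√(s_1²/n_1 + s_2²/n_2) = (56.92 − 54.44)/√(4.277²/36 + 1.644²/27) = 3.180
Welch–Satterthwaite df ≈ 47.66
p-value = P(T ≥ 3.180) ≈ 0.0013
Since p ≈ 0.0013 < α = 0.01, reject H0; the data support H1.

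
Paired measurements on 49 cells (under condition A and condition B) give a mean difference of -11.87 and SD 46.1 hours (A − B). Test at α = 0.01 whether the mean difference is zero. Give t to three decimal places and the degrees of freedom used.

H0: μ_d = 0; H1: μ_d ≠ 0 (paired t-test on the differences, two-sided).
t = d̄/(s_d/√n) = -11.87/(46.1/√49) = -1.802
df = n − 1 = 48
Two-sided p-value ≈ 0.0778
Since p ≈ 0.0778 > α = 0.01, fail to reject H0; the data do not provide sufficient evidence against H0.

t = -1.802, df = 48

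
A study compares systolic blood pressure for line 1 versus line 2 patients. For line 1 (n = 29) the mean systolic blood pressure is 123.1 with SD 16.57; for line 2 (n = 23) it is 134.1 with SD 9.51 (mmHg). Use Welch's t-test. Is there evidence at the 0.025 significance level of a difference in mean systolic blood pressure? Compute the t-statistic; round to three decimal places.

Let group 1 = line 1, group 2 = line 2. H0: μ_1 = μ_2; H1: μ_1 ≠ μ_2 (Welch's two-sample t-test, two-sided).
t = (x̄_1 − x̄_2)/√(s_1²/n_1 + s_2²/n_2) = (123.1 − 134.1)/√(16.57²/29 + 9.51²/23) = -3.005
Welch–Satterthwaite df ≈ 45.99
Two-sided p-value ≈ 0.0043
Since p ≈ 0.0043 < α = 0.025, reject H0; the evidence is statistically significant.

-3.005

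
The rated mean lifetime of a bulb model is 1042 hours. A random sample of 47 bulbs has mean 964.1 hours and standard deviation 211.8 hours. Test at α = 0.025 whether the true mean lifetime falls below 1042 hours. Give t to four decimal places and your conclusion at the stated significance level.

t = -2.5215; reject H0

H0: μ = 1042; H1: μ < 1042 (one-sample t-test, left-tailed).
t = (x̄ − μ₀)/(s/√n) = (964.1 − 1042)/(211.8/√47) = -2.5215
df = n − 1 = 46
p-value = P(T ≤ -2.5215) ≈ 0.0076
Since p ≈ 0.0076 < α = 0.025, reject H0; the evidence is statistically significant.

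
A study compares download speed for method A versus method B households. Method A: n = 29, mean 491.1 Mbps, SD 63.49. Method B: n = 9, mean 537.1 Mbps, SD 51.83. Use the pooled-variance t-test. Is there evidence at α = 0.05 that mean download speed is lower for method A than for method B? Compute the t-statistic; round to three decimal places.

-1.973

Let group 1 = method A, group 2 = method B. H0: μ_1 = μ_2; H1: μ_1 < μ_2 (two-sample pooled-variance t-test, left-tailed).
s_p² = [(29−1)·63.49² + (9−1)·51.83²]/(29+9−2) = 3732.17
t = (491.1 − 537.1)/√[3732.17·(1/29 + 1/9)] = -1.973
df = n₁ + n₂ − 2 = 36
p-value = P(T ≤ -1.973) ≈ 0.0281
Since p ≈ 0.0281 < α = 0.05, reject H0; the evidence is statistically significant.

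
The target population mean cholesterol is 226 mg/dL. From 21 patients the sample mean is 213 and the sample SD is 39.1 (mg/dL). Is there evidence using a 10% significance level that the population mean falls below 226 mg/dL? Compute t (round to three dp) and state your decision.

H0: μ = 226; H1: μ < 226 (one-sample t-test, left-tailed).
t = (x̄ − μ₀)/(s/√n) = (213 − 226)/(39.1/√21) = -1.524
df = n − 1 = 20
p-value = P(T ≤ -1.524) ≈ 0.0716
Since p ≈ 0.0716 < α = 0.1, reject H0; the data support H1.

t = -1.524; reject H0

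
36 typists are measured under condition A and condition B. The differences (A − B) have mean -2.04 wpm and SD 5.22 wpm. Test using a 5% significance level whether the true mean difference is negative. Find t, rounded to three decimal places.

-2.345

H0: μ_d = 0; H1: μ_d < 0 (paired t-test on the differences, left-tailed).
t = d̄/(s_d/√n) = -2.04/(5.22/√36) = -2.345
df = n − 1 = 35
p-value = P(T ≤ -2.345) ≈ 0.0124
Since p ≈ 0.0124 < α = 0.05, reject H0; the data support H1.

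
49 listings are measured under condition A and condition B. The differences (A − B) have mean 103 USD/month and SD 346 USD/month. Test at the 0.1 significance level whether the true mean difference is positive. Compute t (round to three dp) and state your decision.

t = 2.084; reject H0

H0: μ_d = 0; H1: μ_d > 0 (paired t-test on the differences, right-tailed).
t = d̄/(s_d/√n) = 103/(346/√49) = 2.084
df = n − 1 = 48
p-value = P(T ≥ 2.084) ≈ 0.0213
Since p ≈ 0.0213 < α = 0.1, reject H0; the data support H1.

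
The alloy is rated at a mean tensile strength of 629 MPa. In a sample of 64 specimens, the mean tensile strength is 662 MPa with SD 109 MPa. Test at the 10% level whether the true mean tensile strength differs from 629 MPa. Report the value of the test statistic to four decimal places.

H0: μ = 629; H1: μ ≠ 629 (one-sample t-test, two-sided).
t = (x̄ − μ₀)/(s/√n) = (662 − 629)/(109/√64) = 2.4220
df = n − 1 = 63
Two-sided p-value ≈ 0.0183
Since p ≈ 0.0183 < α = 0.1, reject H0; the data support H1.

2.4220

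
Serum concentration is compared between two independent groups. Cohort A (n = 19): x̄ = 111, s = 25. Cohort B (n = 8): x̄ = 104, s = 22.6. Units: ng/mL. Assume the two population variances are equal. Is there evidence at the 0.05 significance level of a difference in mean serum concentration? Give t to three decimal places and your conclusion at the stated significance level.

t = 0.682; fail to reject H0

Let group 1 = cohort A, group 2 = cohort B. H0: μ_1 = μ_2; H1: μ_1 ≠ μ_2 (two-sample pooled-variance t-test, two-sided).
s_p² = [(19−1)·25² + (8−1)·22.6²]/(19+8−2) = 593.013
t = (111 − 104)/√[593.013·(1/19 + 1/8)] = 0.682
df = n₁ + n₂ − 2 = 25
Two-sided p-value ≈ 0.501
Since p ≈ 0.501 > α = 0.05, fail to reject H0; the data do not provide sufficient evidence against H0.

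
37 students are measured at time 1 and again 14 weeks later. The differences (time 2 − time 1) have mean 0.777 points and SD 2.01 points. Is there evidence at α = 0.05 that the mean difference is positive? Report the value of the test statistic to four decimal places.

2.3514

H0: μ_d = 0; H1: μ_d > 0 (paired t-test on the differences, right-tailed).
t = d̄/(s_d/√n) = 0.777/(2.01/√37) = 2.3514
df = n − 1 = 36
p-value = P(T ≥ 2.3514) ≈ 0.012
Since p ≈ 0.012 < α = 0.05, reject H0; the evidence is statistically significant.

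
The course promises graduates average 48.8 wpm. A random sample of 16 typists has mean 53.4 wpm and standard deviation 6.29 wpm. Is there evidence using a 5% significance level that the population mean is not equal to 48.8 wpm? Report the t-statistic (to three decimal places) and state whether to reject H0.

H0: μ = 48.8; H1: μ ≠ 48.8 (one-sample t-test, two-sided).
t = (x̄ − μ₀)/(s/√n) = (53.4 − 48.8)/(6.29/√16) = 2.925
df = n − 1 = 15
Two-sided p-value ≈ 0.010
Since p ≈ 0.010 < α = 0.05, reject H0; the evidence is statistically significant.

t = 2.925; reject H0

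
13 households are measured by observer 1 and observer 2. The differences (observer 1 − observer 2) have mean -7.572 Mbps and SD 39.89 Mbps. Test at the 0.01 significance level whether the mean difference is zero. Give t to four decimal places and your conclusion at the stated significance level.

H0: μ_d = 0; H1: μ_d ≠ 0 (paired t-test on the differences, two-sided).
t = d̄/(s_d/√n) = -7.572/(39.89/√13) = -0.6844
df = n − 1 = 12
Two-sided p-value ≈ 0.5067
Since p ≈ 0.5067 > α = 0.01, fail to reject H0; the data do not provide sufficient evidence against H0.

t = -0.6844; fail to reject H0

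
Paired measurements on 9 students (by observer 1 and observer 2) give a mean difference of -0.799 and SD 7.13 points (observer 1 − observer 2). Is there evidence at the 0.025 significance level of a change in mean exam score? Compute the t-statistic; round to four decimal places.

H0: μ_d = 0; H1: μ_d ≠ 0 (paired t-test on the differences, two-sided).
t = d̄/(s_d/√n) = -0.799/(7.13/√9) = -0.3362
df = n − 1 = 8
Two-sided p-value ≈ 0.745
Since p ≈ 0.745 > α = 0.025, fail to reject H0; the data do not provide sufficient evidence against H0.

-0.3362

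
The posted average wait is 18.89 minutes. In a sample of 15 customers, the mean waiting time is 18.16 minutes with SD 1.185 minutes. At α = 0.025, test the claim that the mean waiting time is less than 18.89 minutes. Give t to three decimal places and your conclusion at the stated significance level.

t = -2.386; reject H0

H0: μ = 18.89; H1: μ < 18.89 (one-sample t-test, left-tailed).
t = (x̄ − μ₀)/(s/√n) = (18.16 − 18.89)/(1.185/√15) = -2.386
df = n − 1 = 14
p-value = P(T ≤ -2.386) ≈ 0.016
Since p ≈ 0.016 < α = 0.025, reject H0; the data support H1.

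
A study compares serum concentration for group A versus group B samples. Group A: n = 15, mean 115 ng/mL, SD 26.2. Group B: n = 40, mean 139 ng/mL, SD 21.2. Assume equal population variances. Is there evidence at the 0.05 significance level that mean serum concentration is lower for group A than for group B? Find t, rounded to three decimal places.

-3.503

Let group 1 = group A, group 2 = group B. H0: μ_1 = μ_2; H1: μ_1 < μ_2 (two-sample pooled-variance t-test, left-tailed).
s_p² = [(15−1)·26.2² + (40−1)·21.2²]/(15+40−2) = 512.044
t = (115 − 139)/√[512.044·(1/15 + 1/40)] = -3.503
df = n₁ + n₂ − 2 = 53
p-value = P(T ≤ -3.503) ≈ 0.0005
Since p ≈ 0.0005 < α = 0.05, reject H0; the data support H1.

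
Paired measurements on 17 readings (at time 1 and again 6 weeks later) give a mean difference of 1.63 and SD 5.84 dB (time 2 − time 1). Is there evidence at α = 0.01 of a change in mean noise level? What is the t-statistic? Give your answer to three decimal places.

1.151

H0: μ_d = 0; H1: μ_d ≠ 0 (paired t-test on the differences, two-sided).
t = d̄/(s_d/√n) = 1.63/(5.84/√17) = 1.151
df = n − 1 = 16
Two-sided p-value ≈ 0.267
Since p ≈ 0.267 > α = 0.01, fail to reject H0; the data do not provide sufficient evidence against H0.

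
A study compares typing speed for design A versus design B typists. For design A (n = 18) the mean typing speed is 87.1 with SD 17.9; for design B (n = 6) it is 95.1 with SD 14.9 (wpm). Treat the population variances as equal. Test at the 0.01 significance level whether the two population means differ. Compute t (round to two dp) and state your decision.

Let group 1 = design A, group 2 = design B. H0: μ_1 = μ_2; H1: μ_1 ≠ μ_2 (two-sample pooled-variance t-test, two-sided).
s_p² = [(18−1)·17.9² + (6−1)·14.9²]/(18+6−2) = 298.046
t = (87.1 − 95.1)/√[298.046·(1/18 + 1/6)] = -0.98
df = n₁ + n₂ − 2 = 22
Two-sided p-value ≈ 0.3363
Since p ≈ 0.3363 > α = 0.01, fail to reject H0; the evidence is not statistically significant.

t = -0.98; fail to reject H0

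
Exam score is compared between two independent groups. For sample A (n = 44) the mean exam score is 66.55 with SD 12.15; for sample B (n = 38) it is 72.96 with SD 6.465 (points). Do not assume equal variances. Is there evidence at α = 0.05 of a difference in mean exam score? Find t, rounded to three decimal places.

-3.037

Let group 1 = sample A, group 2 = sample B. H0: μ_1 = μ_2; H1: μ_1 ≠ μ_2 (Welch's two-sample t-test, two-sided).
t = (x̄_1 − x̄_2)/√(s_1²/n_1 + s_2²/n_2) = (66.55 − 72.96)/√(12.15²/44 + 6.465²/38) = -3.037
Welch–Satterthwaite df ≈ 67.40
Two-sided p-value ≈ 0.0034
Since p ≈ 0.0034 < α = 0.05, reject H0; the evidence is statistically significant.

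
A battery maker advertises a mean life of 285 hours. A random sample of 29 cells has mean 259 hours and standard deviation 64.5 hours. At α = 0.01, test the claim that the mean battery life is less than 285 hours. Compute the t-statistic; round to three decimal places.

-2.171

H0: μ = 285; H1: μ < 285 (one-sample t-test, left-tailed).
t = (x̄ − μ₀)/(s/√n) = (259 − 285)/(64.5/√29) = -2.171
df = n − 1 = 28
p-value = P(T ≤ -2.171) ≈ 0.019
Since p ≈ 0.019 > α = 0.01, fail to reject H0; the data do not provide sufficient evidence against H0.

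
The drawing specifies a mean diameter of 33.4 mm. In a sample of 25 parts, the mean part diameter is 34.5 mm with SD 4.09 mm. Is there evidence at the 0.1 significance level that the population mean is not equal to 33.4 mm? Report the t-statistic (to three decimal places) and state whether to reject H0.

H0: μ = 33.4; H1: μ ≠ 33.4 (one-sample t-test, two-sided).
t = (x̄ − μ₀)/(s/√n) = (34.5 − 33.4)/(4.09/√25) = 1.345
df = n − 1 = 24
Two-sided p-value ≈ 0.191
Since p ≈ 0.191 > α = 0.1, fail to reject H0; the data do not provide sufficient evidence against H0.

t = 1.345; fail to reject H0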